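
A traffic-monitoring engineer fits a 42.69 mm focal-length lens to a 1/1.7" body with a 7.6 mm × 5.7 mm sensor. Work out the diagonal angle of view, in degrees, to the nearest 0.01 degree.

12.70°

Sensor diagonal = √(7.6² + 5.7²) = √90.2500 ≈ 9.5000 mm.
Angle of view α = 2·arctan(d/2f) with d = 9.5000 mm and f = 42.69 mm.
d/2f = 0.11127; arctan(0.11127) ≈ 6.3490°, so α ≈ 12.6981°.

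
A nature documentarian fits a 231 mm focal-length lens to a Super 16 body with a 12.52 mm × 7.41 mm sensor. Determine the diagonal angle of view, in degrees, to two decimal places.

3.61°

Sensor diagonal = √(12.52² + 7.41²) = √211.6585 ≈ 14.5485 mm.
Angle of view α = 2·arctan(d/2f) with d = 14.5485 mm and f = 231 mm.
d/2f = 0.03149; arctan(0.03149) ≈ 1.8037°, so α ≈ 3.6073°.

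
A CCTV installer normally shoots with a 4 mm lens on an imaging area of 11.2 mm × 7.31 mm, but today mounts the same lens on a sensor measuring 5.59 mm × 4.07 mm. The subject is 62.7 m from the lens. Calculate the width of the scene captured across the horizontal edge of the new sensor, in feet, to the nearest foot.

287 ft

The focal length stays 4 mm; the relevant sensor dimension is now w = 5.59 mm. Object distance dₒ = 62.7 m = 62700 mm.
Thin-lens field width W = w·(dₒ − f)/f = 5.59 × (62700 − 4)/4 ≈ 87617.660 mm = 87617.660/304.8 ft = 287.46 ft.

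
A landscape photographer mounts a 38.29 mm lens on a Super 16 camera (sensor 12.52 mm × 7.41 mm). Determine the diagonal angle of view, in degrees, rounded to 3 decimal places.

Sensor diagonal = √(12.52² + 7.41²) = √211.6585 ≈ 14.5485 mm.
Angle of view α = 2·arctan(d/2f) with d = 14.5485 mm and f = 38.29 mm.
d/2f = 0.18998; arctan(0.18998) ≈ 10.7567°, so α ≈ 21.5135°.

21.513°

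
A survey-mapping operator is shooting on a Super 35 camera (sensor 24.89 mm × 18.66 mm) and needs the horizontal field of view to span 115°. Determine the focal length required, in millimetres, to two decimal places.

7.93 mm

From α = 2·arctan(w/2f) we get f = w / (2·tan(α/2)).
With w = 24.89 mm and α/2 = 57.5°, tan(α/2) ≈ 1.56969, so f ≈ 24.89 / 3.13937 ≈ 7.9283 mm.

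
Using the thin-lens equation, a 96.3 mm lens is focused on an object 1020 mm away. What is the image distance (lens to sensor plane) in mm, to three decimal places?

106.340 mm

1/dᵢ = 1/f − 1/dₒ = 1/96.3 − 1/1020 = 0.0094038 mm⁻¹.
dᵢ = 1/0.0094038 ≈ 106.3397 mm.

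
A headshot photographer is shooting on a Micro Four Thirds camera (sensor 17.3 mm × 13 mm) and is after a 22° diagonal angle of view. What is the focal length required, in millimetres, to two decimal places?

55.66 mm

Sensor diagonal = √(17.3² + 13²) = √468.2900 ≈ 21.6400 mm.
From α = 2·arctan(d/2f) we get f = d / (2·tan(α/2)).
With d = 21.6400 mm and α/2 = 11°, tan(α/2) ≈ 0.19438, so f ≈ 21.6400 / 0.38876 ≈ 55.6641 mm.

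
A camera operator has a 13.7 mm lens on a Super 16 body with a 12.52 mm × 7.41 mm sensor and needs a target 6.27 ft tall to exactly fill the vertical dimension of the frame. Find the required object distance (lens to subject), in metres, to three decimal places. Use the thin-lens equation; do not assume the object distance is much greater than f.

3.547 m

W: 6.27 ft × 304.8 mm/ft = 1911.10 mm.
Magnification m = h/W = dᵢ/dₒ; combined with 1/f = 1/dₒ + 1/dᵢ this gives dₒ = f·(1 + W/h).
dₒ = 13.7 mm × (1 + 1911.1/7.41) = 13.7 × 258.9077 ≈ 3547.035 mm = 3.54704 m.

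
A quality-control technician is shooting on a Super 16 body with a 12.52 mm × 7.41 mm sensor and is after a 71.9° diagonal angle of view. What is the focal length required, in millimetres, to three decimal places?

Sensor diagonal = √(12.52² + 7.41²) = √211.6585 ≈ 14.5485 mm.
From α = 2·arctan(d/2f) we get f = d / (2·tan(α/2)).
With d = 14.5485 mm and α/2 = 35.95°, tan(α/2) ≈ 0.72521, so f ≈ 14.5485 / 1.45042 ≈ 10.0305 mm.

10.031 mm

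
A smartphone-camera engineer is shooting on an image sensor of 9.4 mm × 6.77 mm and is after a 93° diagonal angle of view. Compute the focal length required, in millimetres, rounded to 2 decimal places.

Sensor diagonal = √(9.4² + 6.77²) = √134.1929 ≈ 11.5842 mm.
From α = 2·arctan(d/2f) we get f = d / (2·tan(α/2)).
With d = 11.5842 mm and α/2 = 46.5°, tan(α/2) ≈ 1.05378, so f ≈ 11.5842 / 2.10756 ≈ 5.4965 mm.

5.50 mm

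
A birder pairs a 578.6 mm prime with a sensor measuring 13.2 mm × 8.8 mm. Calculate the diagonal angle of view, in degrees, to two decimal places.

1.57°

Sensor diagonal = √(13.2² + 8.8²) = √251.6800 ≈ 15.8644 mm.
Angle of view α = 2·arctan(d/2f) with d = 15.8644 mm and f = 578.6 mm.
d/2f = 0.01371; arctan(0.01371) ≈ 0.7854°, so α ≈ 1.5709°.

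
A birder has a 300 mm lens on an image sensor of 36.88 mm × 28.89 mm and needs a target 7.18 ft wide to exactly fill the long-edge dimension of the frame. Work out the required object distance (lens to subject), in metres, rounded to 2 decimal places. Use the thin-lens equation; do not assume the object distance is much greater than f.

18.10 m

W: 7.18 ft × 304.8 mm/ft = 2188.46 mm.
Magnification m = w/W = dᵢ/dₒ; combined with 1/f = 1/dₒ + 1/dᵢ this gives dₒ = f·(1 + W/w).
dₒ = 300 mm × (1 + 2188.46/36.88) = 300 × 60.3401 ≈ 18102.038 mm = 18.102 m.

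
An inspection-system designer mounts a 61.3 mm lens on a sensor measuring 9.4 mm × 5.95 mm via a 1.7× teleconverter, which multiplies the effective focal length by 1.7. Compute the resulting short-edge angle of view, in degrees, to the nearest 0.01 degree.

3.27°

Effective focal length f = 61.3 × 1.7 = 104.21 mm.
α = 2·arctan(5.95 / (2 × 104.21)) = 2·arctan(0.02855) ≈ 3.2705°.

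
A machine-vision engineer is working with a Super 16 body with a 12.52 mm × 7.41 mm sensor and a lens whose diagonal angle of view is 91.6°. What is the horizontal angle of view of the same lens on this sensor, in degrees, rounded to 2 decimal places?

Sensor diagonal = √(12.52² + 7.41²) = √211.6585 ≈ 14.5485 mm.
From the diagonal AOV: f = 14.5485 / (2·tan(45.8°)) = 14.5485 / 2.05665 ≈ 7.0739 mm.
Horizontal AOV = 2·arctan(12.52 / (2 × 7.0739)) = 2·arctan(0.88494) ≈ 83.0141°.

83.01°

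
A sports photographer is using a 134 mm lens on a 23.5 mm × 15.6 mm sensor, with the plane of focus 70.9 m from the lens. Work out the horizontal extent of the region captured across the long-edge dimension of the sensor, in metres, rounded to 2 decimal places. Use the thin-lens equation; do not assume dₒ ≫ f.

12.41 m

dₒ: 70.9 m = 70900 mm.
Similar triangles through the lens centre give W/dₒ = w/dᵢ; with 1/f = 1/dₒ + 1/dᵢ this gives W = w·(dₒ − f)/f.
W = 23.5 mm × (70900 − 134) / 134 = 23.5 × 528.1045 ≈ 12410.455 mm = 12.4105 m.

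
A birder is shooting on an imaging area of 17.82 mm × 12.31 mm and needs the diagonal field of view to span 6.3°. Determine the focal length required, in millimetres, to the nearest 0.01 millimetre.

196.78 mm

Sensor diagonal = √(17.82² + 12.31²) = √469.0885 ≈ 21.6585 mm.
From α = 2·arctan(d/2f) we get f = d / (2·tan(α/2)).
With d = 21.6585 mm and α/2 = 3.15°, tan(α/2) ≈ 0.05503, so f ≈ 21.6585 / 0.11007 ≈ 196.7758 mm.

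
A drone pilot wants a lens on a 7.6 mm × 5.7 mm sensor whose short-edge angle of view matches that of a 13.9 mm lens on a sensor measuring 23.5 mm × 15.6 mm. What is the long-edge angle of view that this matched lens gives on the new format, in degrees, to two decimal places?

73.61°

Equal short-edge AOV ⇒ f₂ = f₁ · 5.7/15.6 = 13.9 × 0.36538 ≈ 5.0788 mm.
Long-edge AOV on the new format = 2·arctan(7.6 / (2 × 5.0788)) = 2·arctan(0.74820) ≈ 73.6078°.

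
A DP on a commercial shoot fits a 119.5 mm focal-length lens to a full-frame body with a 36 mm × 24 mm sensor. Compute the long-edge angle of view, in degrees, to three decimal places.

Angle of view α = 2·arctan(w/2f) with w = 36 mm and f = 119.5 mm.
w/2f = 0.15063; arctan(0.15063) ≈ 8.5659°, so α ≈ 17.1319°.

17.132°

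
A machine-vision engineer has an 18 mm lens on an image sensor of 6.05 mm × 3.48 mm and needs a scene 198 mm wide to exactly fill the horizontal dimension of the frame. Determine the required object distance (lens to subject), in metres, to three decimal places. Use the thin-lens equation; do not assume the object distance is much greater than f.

0.607 m

Magnification m = w/W = dᵢ/dₒ; combined with 1/f = 1/dₒ + 1/dᵢ this gives dₒ = f·(1 + W/w).
dₒ = 18 mm × (1 + 198/6.05) = 18 × 33.7273 ≈ 607.091 mm = 0.607091 m.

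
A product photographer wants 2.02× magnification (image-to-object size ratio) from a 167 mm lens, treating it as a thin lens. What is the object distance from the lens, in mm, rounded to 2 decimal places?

249.67 mm

With m = dᵢ/dₒ and 1/f = 1/dₒ + 1/dᵢ, substituting dᵢ = m·dₒ gives 1/f = (1 + 1/m)/dₒ, hence dₒ = f·(1 + 1/m).
dₒ = 167 × (1 + 1/2.02) = 167 × 1.49505 ≈ 249.673 mm.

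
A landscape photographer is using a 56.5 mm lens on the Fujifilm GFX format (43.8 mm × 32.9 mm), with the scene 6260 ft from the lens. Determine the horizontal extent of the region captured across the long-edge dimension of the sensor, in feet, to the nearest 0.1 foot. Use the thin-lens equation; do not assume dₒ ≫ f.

4852.7 ft

dₒ: 6260 ft × 304.8 mm/ft = 1908047.94 mm.
Similar triangles through the lens centre give W/dₒ = w/dᵢ; with 1/f = 1/dₒ + 1/dᵢ this gives W = w·(dₒ − f)/f.
W = 43.8 mm × (1.90805e+06 − 56.5) / 56.5 = 43.8 × 33769.7600 ≈ 1479115.487 mm = 1479115.487/304.8 ft = 4852.74 ft.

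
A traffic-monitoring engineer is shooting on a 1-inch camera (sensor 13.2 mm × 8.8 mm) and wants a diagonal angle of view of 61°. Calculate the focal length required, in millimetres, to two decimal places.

13.47 mm

Sensor diagonal = √(13.2² + 8.8²) = √251.6800 ≈ 15.8644 mm.
From α = 2·arctan(d/2f) we get f = d / (2·tan(α/2)).
With d = 15.8644 mm and α/2 = 30.5°, tan(α/2) ≈ 0.58905, so f ≈ 15.8644 / 1.17809 ≈ 13.4662 mm.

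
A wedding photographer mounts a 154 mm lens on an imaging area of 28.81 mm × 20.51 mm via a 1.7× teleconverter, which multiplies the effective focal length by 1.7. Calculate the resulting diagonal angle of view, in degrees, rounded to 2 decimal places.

7.73°

Effective focal length f = 154 × 1.7 = 261.8 mm.
Sensor diagonal = √(28.81² + 20.51²) = √1250.6762 ≈ 35.3649 mm.
α = 2·arctan(35.365 / (2 × 261.8)) = 2·arctan(0.06754) ≈ 7.7280°.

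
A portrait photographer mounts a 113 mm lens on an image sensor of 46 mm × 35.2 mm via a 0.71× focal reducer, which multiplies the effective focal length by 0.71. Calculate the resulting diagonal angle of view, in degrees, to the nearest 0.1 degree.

Effective focal length f = 113 × 0.71 = 80.23 mm.
Sensor diagonal = √(46² + 35.2²) = √3355.0400 ≈ 57.9227 mm.
α = 2·arctan(57.923 / (2 × 80.23)) = 2·arctan(0.36098) ≈ 39.6970°.

39.7°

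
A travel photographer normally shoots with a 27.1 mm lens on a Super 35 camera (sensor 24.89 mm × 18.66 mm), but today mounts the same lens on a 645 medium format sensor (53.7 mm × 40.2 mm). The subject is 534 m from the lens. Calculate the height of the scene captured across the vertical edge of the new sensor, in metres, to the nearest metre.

The focal length stays 27.1 mm; the relevant sensor dimension is now h = 40.2 mm. Object distance dₒ = 534 m = 534000 mm.
Thin-lens field height W = h·(dₒ − f)/f = 40.2 × (534000 − 27.1)/27.1 ≈ 792092.641 mm = 792.093 m.

792 m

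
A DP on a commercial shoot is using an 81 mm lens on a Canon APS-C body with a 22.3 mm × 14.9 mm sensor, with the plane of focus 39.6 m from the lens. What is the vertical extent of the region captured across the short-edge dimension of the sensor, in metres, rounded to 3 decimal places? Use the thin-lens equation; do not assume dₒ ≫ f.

7.270 m

dₒ: 39.6 m = 39600 mm.
Similar triangles through the lens centre give W/dₒ = h/dᵢ; with 1/f = 1/dₒ + 1/dᵢ this gives W = h·(dₒ − f)/f.
W = 14.9 mm × (39600 − 81) / 81 = 14.9 × 487.8889 ≈ 7269.544 mm = 7.26954 m.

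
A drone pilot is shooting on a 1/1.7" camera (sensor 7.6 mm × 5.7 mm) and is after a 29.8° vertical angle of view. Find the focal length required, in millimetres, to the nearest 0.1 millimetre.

10.7 mm

From α = 2·arctan(h/2f) we get f = h / (2·tan(α/2)).
With h = 5.7 mm and α/2 = 14.9°, tan(α/2) ≈ 0.26608, so f ≈ 5.7 / 0.53216 ≈ 10.7111 mm.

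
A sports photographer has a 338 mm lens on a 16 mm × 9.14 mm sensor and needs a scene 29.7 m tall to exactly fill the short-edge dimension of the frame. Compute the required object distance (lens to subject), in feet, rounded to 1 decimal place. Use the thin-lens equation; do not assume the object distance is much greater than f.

3604.5 ft

W: 29.7 m = 29700 mm.
Magnification m = h/W = dᵢ/dₒ; combined with 1/f = 1/dₒ + 1/dᵢ this gives dₒ = f·(1 + W/h).
dₒ = 338 mm × (1 + 29700/9.14) = 338 × 3250.4530 ≈ 1098653.098 mm = 1098653.098/304.8 ft = 3604.51 ft.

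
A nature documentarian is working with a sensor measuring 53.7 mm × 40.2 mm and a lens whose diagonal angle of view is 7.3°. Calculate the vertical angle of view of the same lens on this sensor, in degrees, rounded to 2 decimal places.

4.38°

Sensor diagonal = √(53.7² + 40.2²) = √4499.7300 ≈ 67.0800 mm.
From the diagonal AOV: f = 67.0800 / (2·tan(3.65°)) = 67.0800 / 0.12758 ≈ 525.7811 mm.
Vertical AOV = 2·arctan(40.2 / (2 × 525.7811)) = 2·arctan(0.03823) ≈ 4.3786°.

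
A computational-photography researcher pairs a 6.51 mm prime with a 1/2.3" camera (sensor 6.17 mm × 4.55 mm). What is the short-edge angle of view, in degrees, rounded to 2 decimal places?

Angle of view α = 2·arctan(h/2f) with h = 4.55 mm and f = 6.51 mm.
h/2f = 0.34946; arctan(0.34946) ≈ 19.2626°, so α ≈ 38.5252°.

38.53°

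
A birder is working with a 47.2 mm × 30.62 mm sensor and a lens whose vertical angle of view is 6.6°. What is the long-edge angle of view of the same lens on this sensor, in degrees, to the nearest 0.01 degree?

From the vertical AOV: f = 30.62 / (2·tan(3.3°)) = 30.62 / 0.11532 ≈ 265.5237 mm.
Long-edge AOV = 2·arctan(47.2 / (2 × 265.5237)) = 2·arctan(0.08888) ≈ 10.1583°.

10.16°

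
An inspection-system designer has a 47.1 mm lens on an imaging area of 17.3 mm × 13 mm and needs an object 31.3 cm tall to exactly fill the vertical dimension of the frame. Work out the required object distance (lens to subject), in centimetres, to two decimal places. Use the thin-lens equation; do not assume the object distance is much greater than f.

W: 31.3 cm = 313 mm.
Magnification m = h/W = dᵢ/dₒ; combined with 1/f = 1/dₒ + 1/dᵢ this gives dₒ = f·(1 + W/h).
dₒ = 47.1 mm × (1 + 313/13) = 47.1 × 25.0769 ≈ 1181.123 mm = 118.112 cm.

118.11 cm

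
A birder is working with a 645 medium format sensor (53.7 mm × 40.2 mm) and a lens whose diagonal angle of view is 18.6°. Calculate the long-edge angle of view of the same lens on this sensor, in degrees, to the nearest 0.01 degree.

14.94°

Sensor diagonal = √(53.7² + 40.2²) = √4499.7300 ≈ 67.0800 mm.
From the diagonal AOV: f = 67.0800 / (2·tan(9.3°)) = 67.0800 / 0.32751 ≈ 204.8167 mm.
Long-edge AOV = 2·arctan(53.7 / (2 × 204.8167)) = 2·arctan(0.13109) ≈ 14.9370°.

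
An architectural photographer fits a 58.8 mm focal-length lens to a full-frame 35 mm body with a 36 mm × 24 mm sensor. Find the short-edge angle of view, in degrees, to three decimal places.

23.069°

Angle of view α = 2·arctan(h/2f) with h = 24 mm and f = 58.8 mm.
h/2f = 0.20408; arctan(0.20408) ≈ 11.5346°, so α ≈ 23.0692°.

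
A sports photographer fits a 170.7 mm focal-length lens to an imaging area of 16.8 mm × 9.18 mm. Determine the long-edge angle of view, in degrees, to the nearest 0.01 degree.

5.63°

Angle of view α = 2·arctan(w/2f) with w = 16.8 mm and f = 170.7 mm.
w/2f = 0.04921; arctan(0.04921) ≈ 2.8172°, so α ≈ 5.6344°.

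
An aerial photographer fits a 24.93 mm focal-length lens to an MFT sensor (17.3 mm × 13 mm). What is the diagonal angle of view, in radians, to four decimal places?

0.8190 rad

Sensor diagonal = √(17.3² + 13²) = √468.2900 ≈ 21.6400 mm.
Angle of view α = 2·arctan(d/2f) with d = 21.6400 mm and f = 24.93 mm.
d/2f = 0.43402; arctan(0.43402) ≈ 0.4095 rad, so α ≈ 0.8190 rad.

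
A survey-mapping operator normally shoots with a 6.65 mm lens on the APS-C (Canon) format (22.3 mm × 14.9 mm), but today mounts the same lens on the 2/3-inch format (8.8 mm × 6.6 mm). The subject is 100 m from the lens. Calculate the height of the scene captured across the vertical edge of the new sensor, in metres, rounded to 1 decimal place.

The focal length stays 6.65 mm; the relevant sensor dimension is now h = 6.6 mm. Object distance dₒ = 100 m = 100000 mm.
Thin-lens field height W = h·(dₒ − f)/f = 6.6 × (100000 − 6.65)/6.65 ≈ 99241.520 mm = 99.2415 m.

99.2 m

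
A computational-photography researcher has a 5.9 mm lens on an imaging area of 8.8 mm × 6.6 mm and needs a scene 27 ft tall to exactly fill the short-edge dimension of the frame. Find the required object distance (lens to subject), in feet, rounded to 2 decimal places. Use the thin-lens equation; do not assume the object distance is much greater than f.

W: 27 ft × 304.8 mm/ft = 8229.60 mm.
Magnification m = h/W = dᵢ/dₒ; combined with 1/f = 1/dₒ + 1/dᵢ this gives dₒ = f·(1 + W/h).
dₒ = 5.9 mm × (1 + 8229.6/6.6) = 5.9 × 1247.9091 ≈ 7362.663 mm = 7362.663/304.8 ft = 24.1557 ft.

24.16 ft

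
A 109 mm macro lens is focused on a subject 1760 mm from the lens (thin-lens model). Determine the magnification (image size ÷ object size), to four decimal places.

0.0660×

Thin lens: 1/f = 1/dₒ + 1/dᵢ → 1/dᵢ = 1/109 − 1/1760 = 0.0086061 mm⁻¹, so dᵢ ≈ 116.1962 mm.
Magnification m = dᵢ/dₒ = 116.1962/1760 ≈ 0.06602.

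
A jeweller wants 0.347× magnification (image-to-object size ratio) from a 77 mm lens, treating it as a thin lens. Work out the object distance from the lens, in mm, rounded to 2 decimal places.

298.90 mm

With m = dᵢ/dₒ and 1/f = 1/dₒ + 1/dᵢ, substituting dᵢ = m·dₒ gives 1/f = (1 + 1/m)/dₒ, hence dₒ = f·(1 + 1/m).
dₒ = 77 × (1 + 1/0.347) = 77 × 3.88184 ≈ 298.902 mm.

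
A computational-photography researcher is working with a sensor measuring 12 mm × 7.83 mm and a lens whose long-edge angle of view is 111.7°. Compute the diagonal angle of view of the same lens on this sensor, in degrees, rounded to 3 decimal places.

120.799°

From the long-edge AOV: f = 12 / (2·tan(55.85°)) = 12 / 2.94844 ≈ 4.0699 mm.
Sensor diagonal = √(12² + 7.83²) = √205.3089 ≈ 14.3286 mm.
Diagonal AOV = 2·arctan(14.3286 / (2 × 4.0699)) = 2·arctan(1.76029) ≈ 120.7993°.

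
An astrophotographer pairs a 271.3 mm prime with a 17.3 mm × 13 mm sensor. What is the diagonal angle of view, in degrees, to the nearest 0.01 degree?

Sensor diagonal = √(17.3² + 13²) = √468.2900 ≈ 21.6400 mm.
Angle of view α = 2·arctan(d/2f) with d = 21.6400 mm and f = 271.3 mm.
d/2f = 0.03988; arctan(0.03988) ≈ 2.2839°, so α ≈ 4.5677°.

4.57°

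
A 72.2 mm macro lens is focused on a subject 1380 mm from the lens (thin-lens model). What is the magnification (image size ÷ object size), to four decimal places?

0.0552×

Thin lens: 1/f = 1/dₒ + 1/dᵢ → 1/dᵢ = 1/72.2 − 1/1380 = 0.0131258 mm⁻¹, so dᵢ ≈ 76.1860 mm.
Magnification m = dᵢ/dₒ = 76.1860/1380 ≈ 0.05521.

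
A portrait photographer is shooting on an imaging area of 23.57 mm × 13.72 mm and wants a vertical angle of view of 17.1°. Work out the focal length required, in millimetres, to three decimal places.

From α = 2·arctan(h/2f) we get f = h / (2·tan(α/2)).
With h = 13.72 mm and α/2 = 8.55°, tan(α/2) ≈ 0.15034, so f ≈ 13.72 / 0.30069 ≈ 45.6289 mm.

45.629 mm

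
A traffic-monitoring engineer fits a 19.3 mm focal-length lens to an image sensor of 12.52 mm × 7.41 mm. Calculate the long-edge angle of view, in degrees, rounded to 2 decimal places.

Angle of view α = 2·arctan(w/2f) with w = 12.52 mm and f = 19.3 mm.
w/2f = 0.32435; arctan(0.32435) ≈ 17.9706°, so α ≈ 35.9412°.

35.94°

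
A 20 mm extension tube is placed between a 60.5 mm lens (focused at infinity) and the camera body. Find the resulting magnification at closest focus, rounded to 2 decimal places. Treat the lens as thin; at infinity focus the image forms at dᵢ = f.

0.33×

The tube moves the image plane from f to f + e, so dᵢ = 60.5 + 20 = 80.5 mm. Focus is achieved when 1/f = 1/dₒ + 1/dᵢ, giving dₒ = 1/(1/f − 1/(f+e)).
Magnification m = dᵢ/dₒ = (f+e)·(1/f − 1/(f+e)) = e/f = 20/60.5 ≈ 0.3306.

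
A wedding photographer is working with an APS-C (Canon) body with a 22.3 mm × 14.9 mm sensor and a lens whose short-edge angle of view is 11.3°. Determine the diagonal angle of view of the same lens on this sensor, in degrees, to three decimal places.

20.194°

From the short-edge AOV: f = 14.9 / (2·tan(5.65°)) = 14.9 / 0.19786 ≈ 75.3043 mm.
Sensor diagonal = √(22.3² + 14.9²) = √719.3000 ≈ 26.8198 mm.
Diagonal AOV = 2·arctan(26.8198 / (2 × 75.3043)) = 2·arctan(0.17808) ≈ 20.1943°.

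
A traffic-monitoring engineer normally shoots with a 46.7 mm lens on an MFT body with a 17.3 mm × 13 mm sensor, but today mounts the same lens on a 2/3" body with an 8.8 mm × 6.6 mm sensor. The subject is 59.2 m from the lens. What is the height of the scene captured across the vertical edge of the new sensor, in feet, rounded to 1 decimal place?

The focal length stays 46.7 mm; the relevant sensor dimension is now h = 6.6 mm. Object distance dₒ = 59.2 m = 59200 mm.
Thin-lens field height W = h·(dₒ − f)/f = 6.6 × (59200 − 46.7)/46.7 ≈ 8359.995 mm = 8359.995/304.8 ft = 27.4278 ft.

27.4 ft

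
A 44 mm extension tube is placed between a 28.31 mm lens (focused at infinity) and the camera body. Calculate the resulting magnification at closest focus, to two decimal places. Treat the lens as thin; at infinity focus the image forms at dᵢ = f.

1.55×

The tube moves the image plane from f to f + e, so dᵢ = 28.31 + 44 = 72.31 mm. Focus is achieved when 1/f = 1/dₒ + 1/dᵢ, giving dₒ = 1/(1/f − 1/(f+e)).
Magnification m = dᵢ/dₒ = (f+e)·(1/f − 1/(f+e)) = e/f = 44/28.31 ≈ 1.5542.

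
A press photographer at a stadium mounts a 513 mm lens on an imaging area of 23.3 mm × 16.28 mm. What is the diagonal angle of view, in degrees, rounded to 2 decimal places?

Sensor diagonal = √(23.3² + 16.28²) = √807.9284 ≈ 28.4241 mm.
Angle of view α = 2·arctan(d/2f) with d = 28.4241 mm and f = 513 mm.
d/2f = 0.02770; arctan(0.02770) ≈ 1.5869°, so α ≈ 3.1738°.

3.17°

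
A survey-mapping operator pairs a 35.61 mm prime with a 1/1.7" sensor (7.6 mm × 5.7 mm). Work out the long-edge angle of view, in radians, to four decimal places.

Angle of view α = 2·arctan(w/2f) with w = 7.6 mm and f = 35.61 mm.
w/2f = 0.10671; arctan(0.10671) ≈ 0.1063 rad, so α ≈ 0.2126 rad.

0.2126 rad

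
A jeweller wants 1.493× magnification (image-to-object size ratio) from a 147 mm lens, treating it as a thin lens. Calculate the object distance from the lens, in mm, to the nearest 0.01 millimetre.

With m = dᵢ/dₒ and 1/f = 1/dₒ + 1/dᵢ, substituting dᵢ = m·dₒ gives 1/f = (1 + 1/m)/dₒ, hence dₒ = f·(1 + 1/m).
dₒ = 147 × (1 + 1/1.493) = 147 × 1.66979 ≈ 245.459 mm.

245.46 mm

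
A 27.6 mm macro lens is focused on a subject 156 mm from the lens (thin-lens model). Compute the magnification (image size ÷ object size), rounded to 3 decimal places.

Thin lens: 1/f = 1/dₒ + 1/dᵢ → 1/dᵢ = 1/27.6 − 1/156 = 0.0298216 mm⁻¹, so dᵢ ≈ 33.5327 mm.
Magnification m = dᵢ/dₒ = 33.5327/156 ≈ 0.21495.

0.215×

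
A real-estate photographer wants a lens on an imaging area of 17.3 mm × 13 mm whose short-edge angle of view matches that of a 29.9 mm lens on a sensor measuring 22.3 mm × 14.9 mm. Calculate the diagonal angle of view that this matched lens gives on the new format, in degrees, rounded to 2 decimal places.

Equal short-edge AOV ⇒ f₂ = f₁ · 13/14.9 = 29.9 × 0.87248 ≈ 26.0872 mm.
Sensor diagonal = √(17.3² + 13²) = √468.2900 ≈ 21.6400 mm.
Diagonal AOV on the new format = 2·arctan(21.6400 / (2 × 26.0872)) = 2·arctan(0.41476) ≈ 45.0537°.

45.05°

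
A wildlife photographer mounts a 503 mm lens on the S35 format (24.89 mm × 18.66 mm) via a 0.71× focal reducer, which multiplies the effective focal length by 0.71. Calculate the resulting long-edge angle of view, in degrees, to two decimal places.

3.99°

Effective focal length f = 503 × 0.71 = 357.13 mm.
α = 2·arctan(24.89 / (2 × 357.13)) = 2·arctan(0.03485) ≈ 3.9916°.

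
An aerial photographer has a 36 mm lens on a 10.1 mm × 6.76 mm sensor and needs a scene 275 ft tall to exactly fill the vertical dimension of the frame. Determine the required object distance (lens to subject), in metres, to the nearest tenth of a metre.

W: 275 ft × 304.8 mm/ft = 83820.00 mm.
Magnification m = h/W = dᵢ/dₒ; combined with 1/f = 1/dₒ + 1/dᵢ this gives dₒ = f·(1 + W/h).
dₒ = 36 mm × (1 + 83820/6.76) = 36 × 12400.4079 ≈ 446414.684 mm = 446.415 m.

446.4 m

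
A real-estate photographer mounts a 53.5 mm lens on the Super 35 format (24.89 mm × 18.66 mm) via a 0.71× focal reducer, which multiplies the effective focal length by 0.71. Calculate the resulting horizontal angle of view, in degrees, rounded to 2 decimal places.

Effective focal length f = 53.5 × 0.71 = 37.985 mm.
α = 2·arctan(24.89 / (2 × 37.985)) = 2·arctan(0.32763) ≈ 36.2806°.

36.28°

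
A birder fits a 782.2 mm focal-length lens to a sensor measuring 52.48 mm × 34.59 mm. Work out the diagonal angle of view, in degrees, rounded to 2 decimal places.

4.60°

Sensor diagonal = √(52.48² + 34.59²) = √3950.6185 ≈ 62.8539 mm.
Angle of view α = 2·arctan(d/2f) with d = 62.8539 mm and f = 782.2 mm.
d/2f = 0.04018; arctan(0.04018) ≈ 2.3008°, so α ≈ 4.6015°.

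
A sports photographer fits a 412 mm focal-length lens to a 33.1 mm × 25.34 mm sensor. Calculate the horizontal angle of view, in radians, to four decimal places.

Angle of view α = 2·arctan(w/2f) with w = 33.1 mm and f = 412 mm.
w/2f = 0.04017; arctan(0.04017) ≈ 0.0401 rad, so α ≈ 0.0803 rad.

0.0803 rad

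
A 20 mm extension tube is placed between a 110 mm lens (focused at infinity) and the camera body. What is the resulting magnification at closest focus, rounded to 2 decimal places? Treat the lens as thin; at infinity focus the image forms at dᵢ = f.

0.18×

The tube moves the image plane from f to f + e, so dᵢ = 110 + 20 = 130 mm. Focus is achieved when 1/f = 1/dₒ + 1/dᵢ, giving dₒ = 1/(1/f − 1/(f+e)).
Magnification m = dᵢ/dₒ = (f+e)·(1/f − 1/(f+e)) = e/f = 20/110 ≈ 0.1818.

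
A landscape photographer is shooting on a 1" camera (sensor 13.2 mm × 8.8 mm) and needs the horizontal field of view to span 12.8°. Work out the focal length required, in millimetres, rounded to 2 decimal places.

From α = 2·arctan(w/2f) we get f = w / (2·tan(α/2)).
With w = 13.2 mm and α/2 = 6.4°, tan(α/2) ≈ 0.11217, so f ≈ 13.2 / 0.22434 ≈ 58.8403 mm.

58.84 mm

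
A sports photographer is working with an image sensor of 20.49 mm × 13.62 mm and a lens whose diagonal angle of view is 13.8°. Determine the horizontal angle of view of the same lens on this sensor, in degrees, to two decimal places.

11.51°

Sensor diagonal = √(20.49² + 13.62²) = √605.3445 ≈ 24.6037 mm.
From the diagonal AOV: f = 24.6037 / (2·tan(6.9°)) = 24.6037 / 0.24203 ≈ 101.6572 mm.
Horizontal AOV = 2·arctan(20.49 / (2 × 101.6572)) = 2·arctan(0.10078) ≈ 11.5097°.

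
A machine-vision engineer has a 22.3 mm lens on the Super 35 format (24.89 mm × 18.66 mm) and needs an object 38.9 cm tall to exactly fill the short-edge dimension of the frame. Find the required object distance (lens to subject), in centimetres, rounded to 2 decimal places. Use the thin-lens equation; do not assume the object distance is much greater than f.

48.72 cm

W: 38.9 cm = 389 mm.
Magnification m = h/W = dᵢ/dₒ; combined with 1/f = 1/dₒ + 1/dᵢ this gives dₒ = f·(1 + W/h).
dₒ = 22.3 mm × (1 + 389/18.66) = 22.3 × 21.8467 ≈ 487.182 mm = 48.7182 cm.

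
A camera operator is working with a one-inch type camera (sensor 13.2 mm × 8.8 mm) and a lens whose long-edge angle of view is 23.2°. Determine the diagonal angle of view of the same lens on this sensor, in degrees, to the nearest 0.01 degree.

27.72°

From the long-edge AOV: f = 13.2 / (2·tan(11.6°)) = 13.2 / 0.41054 ≈ 32.1527 mm.
Sensor diagonal = √(13.2² + 8.8²) = √251.6800 ≈ 15.8644 mm.
Diagonal AOV = 2·arctan(15.8644 / (2 × 32.1527)) = 2·arctan(0.24670) ≈ 27.7168°.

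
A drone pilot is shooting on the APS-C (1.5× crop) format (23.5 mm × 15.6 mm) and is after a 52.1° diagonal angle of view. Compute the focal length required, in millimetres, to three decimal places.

Sensor diagonal = √(23.5² + 15.6²) = √795.6100 ≈ 28.2066 mm.
From α = 2·arctan(d/2f) we get f = d / (2·tan(α/2)).
With d = 28.2066 mm and α/2 = 26.05°, tan(α/2) ≈ 0.48881, so f ≈ 28.2066 / 0.97763 ≈ 28.8521 mm.

28.852 mm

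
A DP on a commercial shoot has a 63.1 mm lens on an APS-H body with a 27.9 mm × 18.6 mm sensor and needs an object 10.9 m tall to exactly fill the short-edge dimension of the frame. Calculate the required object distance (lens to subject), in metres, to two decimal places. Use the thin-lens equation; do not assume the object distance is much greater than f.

37.04 m

W: 10.9 m = 10900 mm.
Magnification m = h/W = dᵢ/dₒ; combined with 1/f = 1/dₒ + 1/dᵢ this gives dₒ = f·(1 + W/h).
dₒ = 63.1 mm × (1 + 10900/18.6) = 63.1 × 587.0215 ≈ 37041.057 mm = 37.0411 m.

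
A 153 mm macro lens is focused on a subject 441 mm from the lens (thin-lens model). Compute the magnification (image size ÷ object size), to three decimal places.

Thin lens: 1/f = 1/dₒ + 1/dᵢ → 1/dᵢ = 1/153 − 1/441 = 0.0042684 mm⁻¹, so dᵢ ≈ 234.2813 mm.
Magnification m = dᵢ/dₒ = 234.2813/441 ≈ 0.53125.

0.531×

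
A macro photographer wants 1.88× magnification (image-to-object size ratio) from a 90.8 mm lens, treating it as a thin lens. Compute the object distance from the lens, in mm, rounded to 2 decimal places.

With m = dᵢ/dₒ and 1/f = 1/dₒ + 1/dᵢ, substituting dᵢ = m·dₒ gives 1/f = (1 + 1/m)/dₒ, hence dₒ = f·(1 + 1/m).
dₒ = 90.8 × (1 + 1/1.88) = 90.8 × 1.53191 ≈ 139.098 mm.

139.10 mm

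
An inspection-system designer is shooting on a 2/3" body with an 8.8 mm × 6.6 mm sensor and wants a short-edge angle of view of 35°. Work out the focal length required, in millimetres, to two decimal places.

10.47 mm

From α = 2·arctan(h/2f) we get f = h / (2·tan(α/2)).
With h = 6.6 mm and α/2 = 17.5°, tan(α/2) ≈ 0.31530, so f ≈ 6.6 / 0.63060 ≈ 10.4663 mm.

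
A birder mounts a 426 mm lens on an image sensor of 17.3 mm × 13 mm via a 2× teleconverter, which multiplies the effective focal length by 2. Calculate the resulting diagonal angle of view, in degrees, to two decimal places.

Effective focal length f = 426 × 2 = 852 mm.
Sensor diagonal = √(17.3² + 13²) = √468.2900 ≈ 21.6400 mm.
α = 2·arctan(21.640 / (2 × 852)) = 2·arctan(0.01270) ≈ 1.4552°.

1.46°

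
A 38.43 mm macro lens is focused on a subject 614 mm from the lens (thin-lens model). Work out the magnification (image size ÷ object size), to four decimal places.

0.0668×

Thin lens: 1/f = 1/dₒ + 1/dᵢ → 1/dᵢ = 1/38.43 − 1/614 = 0.0243927 mm⁻¹, so dᵢ ≈ 40.9959 mm.
Magnification m = dᵢ/dₒ = 40.9959/614 ≈ 0.06677.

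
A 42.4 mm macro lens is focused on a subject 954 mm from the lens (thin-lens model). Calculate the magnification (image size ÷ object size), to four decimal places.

Thin lens: 1/f = 1/dₒ + 1/dᵢ → 1/dᵢ = 1/42.4 − 1/954 = 0.0225367 mm⁻¹, so dᵢ ≈ 44.3721 mm.
Magnification m = dᵢ/dₒ = 44.3721/954 ≈ 0.04651.

0.0465×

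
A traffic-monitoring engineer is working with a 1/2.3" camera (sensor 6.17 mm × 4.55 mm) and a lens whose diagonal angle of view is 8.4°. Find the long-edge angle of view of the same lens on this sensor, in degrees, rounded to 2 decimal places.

6.76°

Sensor diagonal = √(6.17² + 4.55²) = √58.7714 ≈ 7.6663 mm.
From the diagonal AOV: f = 7.6663 / (2·tan(4.2°)) = 7.6663 / 0.14687 ≈ 52.1972 mm.
Long-edge AOV = 2·arctan(6.17 / (2 × 52.1972)) = 2·arctan(0.05910) ≈ 6.7648°.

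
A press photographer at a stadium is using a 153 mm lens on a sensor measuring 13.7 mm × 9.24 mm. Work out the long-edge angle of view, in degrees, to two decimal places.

5.13°

Angle of view α = 2·arctan(w/2f) with w = 13.7 mm and f = 153 mm.
w/2f = 0.04477; arctan(0.04477) ≈ 2.5635°, so α ≈ 5.1270°.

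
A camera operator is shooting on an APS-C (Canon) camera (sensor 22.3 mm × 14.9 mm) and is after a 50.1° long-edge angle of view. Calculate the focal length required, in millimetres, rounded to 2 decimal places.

From α = 2·arctan(w/2f) we get f = w / (2·tan(α/2)).
With w = 22.3 mm and α/2 = 25.05°, tan(α/2) ≈ 0.46737, so f ≈ 22.3 / 0.93474 ≈ 23.8569 mm.

23.86 mm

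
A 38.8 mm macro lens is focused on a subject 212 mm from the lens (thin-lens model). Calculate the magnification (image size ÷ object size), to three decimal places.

0.224×

Thin lens: 1/f = 1/dₒ + 1/dᵢ → 1/dᵢ = 1/38.8 − 1/212 = 0.0210562 mm⁻¹, so dᵢ ≈ 47.4919 mm.
Magnification m = dᵢ/dₒ = 47.4919/212 ≈ 0.22402.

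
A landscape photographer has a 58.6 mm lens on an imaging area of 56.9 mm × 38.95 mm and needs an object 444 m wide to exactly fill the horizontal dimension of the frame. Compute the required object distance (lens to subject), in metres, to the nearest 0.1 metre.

457.3 m

W: 444 m = 444000 mm.
Magnification m = w/W = dᵢ/dₒ; combined with 1/f = 1/dₒ + 1/dᵢ this gives dₒ = f·(1 + W/w).
dₒ = 58.6 mm × (1 + 444000/56.9) = 58.6 × 7804.1634 ≈ 457323.978 mm = 457.324 m.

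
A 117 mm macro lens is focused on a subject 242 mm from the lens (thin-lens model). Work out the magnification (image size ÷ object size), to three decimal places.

0.936×

Thin lens: 1/f = 1/dₒ + 1/dᵢ → 1/dᵢ = 1/117 − 1/242 = 0.0044148 mm⁻¹, so dᵢ ≈ 226.5120 mm.
Magnification m = dᵢ/dₒ = 226.5120/242 ≈ 0.93600.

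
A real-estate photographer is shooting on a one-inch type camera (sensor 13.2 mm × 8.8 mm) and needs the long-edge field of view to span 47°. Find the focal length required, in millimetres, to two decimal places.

From α = 2·arctan(w/2f) we get f = w / (2·tan(α/2)).
With w = 13.2 mm and α/2 = 23.5°, tan(α/2) ≈ 0.43481, so f ≈ 13.2 / 0.86962 ≈ 15.1790 mm.

15.18 mm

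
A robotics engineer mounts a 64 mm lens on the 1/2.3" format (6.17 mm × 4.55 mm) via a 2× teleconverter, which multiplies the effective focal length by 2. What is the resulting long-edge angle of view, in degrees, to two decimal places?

2.76°

Effective focal length f = 64 × 2 = 128 mm.
α = 2·arctan(6.17 / (2 × 128)) = 2·arctan(0.02410) ≈ 2.7613°.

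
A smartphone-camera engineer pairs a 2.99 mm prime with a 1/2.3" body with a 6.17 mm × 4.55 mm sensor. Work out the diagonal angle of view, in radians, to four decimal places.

1.8167 rad

Sensor diagonal = √(6.17² + 4.55²) = √58.7714 ≈ 7.6663 mm.
Angle of view α = 2·arctan(d/2f) with d = 7.6663 mm and f = 2.99 mm.
d/2f = 1.28198; arctan(1.28198) ≈ 0.9083 rad, so α ≈ 1.8167 rad.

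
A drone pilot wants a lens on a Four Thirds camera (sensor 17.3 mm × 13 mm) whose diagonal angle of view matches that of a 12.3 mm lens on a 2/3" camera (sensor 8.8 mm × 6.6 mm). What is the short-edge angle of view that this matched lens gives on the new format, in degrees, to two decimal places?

30.07°

Sensor diagonal = √(8.8² + 6.6²) = √121.0000 ≈ 11.0000 mm.
Sensor diagonal = √(17.3² + 13²) = √468.2900 ≈ 21.6400 mm.
Equal diagonal AOV ⇒ f₂ = f₁ · 21.6400/11.0000 = 12.3 × 1.96727 ≈ 24.1975 mm.
Short-edge AOV on the new format = 2·arctan(13 / (2 × 24.1975)) = 2·arctan(0.26862) ≈ 30.0720°.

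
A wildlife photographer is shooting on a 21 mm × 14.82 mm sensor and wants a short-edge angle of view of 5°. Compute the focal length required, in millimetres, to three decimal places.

From α = 2·arctan(h/2f) we get f = h / (2·tan(α/2)).
With h = 14.82 mm and α/2 = 2.5°, tan(α/2) ≈ 0.04366, so f ≈ 14.82 / 0.08732 ≈ 169.7169 mm.

169.717 mm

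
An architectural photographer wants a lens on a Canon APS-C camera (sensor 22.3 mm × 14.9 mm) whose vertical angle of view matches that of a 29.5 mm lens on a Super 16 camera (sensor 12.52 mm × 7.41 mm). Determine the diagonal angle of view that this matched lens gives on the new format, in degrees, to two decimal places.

Equal vertical AOV ⇒ f₂ = f₁ · 14.9/7.41 = 29.5 × 2.01080 ≈ 59.3185 mm.
Sensor diagonal = √(22.3² + 14.9²) = √719.3000 ≈ 26.8198 mm.
Diagonal AOV on the new format = 2·arctan(26.8198 / (2 × 59.3185)) = 2·arctan(0.22607) ≈ 25.4770°.

25.48°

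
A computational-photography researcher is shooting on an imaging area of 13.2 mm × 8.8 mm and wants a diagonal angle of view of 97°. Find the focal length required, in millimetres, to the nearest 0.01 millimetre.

Sensor diagonal = √(13.2² + 8.8²) = √251.6800 ≈ 15.8644 mm.
From α = 2·arctan(d/2f) we get f = d / (2·tan(α/2)).
With d = 15.8644 mm and α/2 = 48.5°, tan(α/2) ≈ 1.13029, so f ≈ 15.8644 / 2.26059 ≈ 7.0178 mm.

7.02 mm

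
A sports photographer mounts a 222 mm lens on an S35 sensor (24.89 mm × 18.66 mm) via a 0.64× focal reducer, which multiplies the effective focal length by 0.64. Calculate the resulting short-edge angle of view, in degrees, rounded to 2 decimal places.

Effective focal length f = 222 × 0.64 = 142.08 mm.
α = 2·arctan(18.66 / (2 × 142.08)) = 2·arctan(0.06567) ≈ 7.5141°.

7.51°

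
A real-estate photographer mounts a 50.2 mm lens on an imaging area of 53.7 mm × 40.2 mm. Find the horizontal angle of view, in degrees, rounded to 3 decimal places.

Angle of view α = 2·arctan(w/2f) with w = 53.7 mm and f = 50.2 mm.
w/2f = 0.53486; arctan(0.53486) ≈ 28.1406°, so α ≈ 56.2811°.

56.281°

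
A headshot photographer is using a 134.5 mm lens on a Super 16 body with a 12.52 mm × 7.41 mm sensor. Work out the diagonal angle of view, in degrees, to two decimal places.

6.19°

Sensor diagonal = √(12.52² + 7.41²) = √211.6585 ≈ 14.5485 mm.
Angle of view α = 2·arctan(d/2f) with d = 14.5485 mm and f = 134.5 mm.
d/2f = 0.05408; arctan(0.05408) ≈ 3.0957°, so α ≈ 6.1915°.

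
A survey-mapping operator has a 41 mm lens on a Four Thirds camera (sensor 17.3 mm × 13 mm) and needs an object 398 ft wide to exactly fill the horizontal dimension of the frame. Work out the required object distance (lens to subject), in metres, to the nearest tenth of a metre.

W: 398 ft × 304.8 mm/ft = 121310.40 mm.
Magnification m = w/W = dᵢ/dₒ; combined with 1/f = 1/dₒ + 1/dᵢ this gives dₒ = f·(1 + W/w).
dₒ = 41 mm × (1 + 121310/17.3) = 41 × 7013.1616 ≈ 287539.627 mm = 287.54 m.

287.5 m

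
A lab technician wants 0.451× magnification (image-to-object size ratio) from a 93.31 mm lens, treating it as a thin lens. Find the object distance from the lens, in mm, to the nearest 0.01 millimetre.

With m = dᵢ/dₒ and 1/f = 1/dₒ + 1/dᵢ, substituting dᵢ = m·dₒ gives 1/f = (1 + 1/m)/dₒ, hence dₒ = f·(1 + 1/m).
dₒ = 93.31 × (1 + 1/0.451) = 93.31 × 3.21729 ≈ 300.206 mm.

300.21 mm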